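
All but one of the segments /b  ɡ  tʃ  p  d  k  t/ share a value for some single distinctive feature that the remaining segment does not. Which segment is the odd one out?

[delayed release] (equivalently [strident]) groups all but one: /p, b, t, ɡ, k, d/ share [-delayed release] while /tʃ/ (voiceless postalveolar affricate) alone is [+delayed release]. Removing any other segment would not leave a single-feature class that excludes it.

tʃ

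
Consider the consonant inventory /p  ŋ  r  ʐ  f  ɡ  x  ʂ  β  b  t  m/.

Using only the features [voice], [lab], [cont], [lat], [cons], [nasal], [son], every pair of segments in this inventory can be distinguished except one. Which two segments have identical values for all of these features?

x, ʂ

On the given features, /x/ and /ʂ/ have an identical profile: [−voice], [−labial], [+continuant], [−lateral], [+consonantal], [−nasal], [−sonorant]. No other two segments in the inventory coincide on all 7 features. (They do differ in [strident], [coronal] and [dorsal], which are not among the given features.)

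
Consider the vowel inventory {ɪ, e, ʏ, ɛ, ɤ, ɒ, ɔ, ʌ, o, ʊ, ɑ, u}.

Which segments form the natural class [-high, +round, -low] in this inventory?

ɔ, o

Eliminate segments failing any feature: /ɪ, ʏ, ʊ, u/ are [+high]; /e, ɛ, ɤ, ʌ, ɑ/ are [-round]; /ɒ/ is [+low]. The remaining /ɔ, o/ satisfy [-high], [+round], [-low].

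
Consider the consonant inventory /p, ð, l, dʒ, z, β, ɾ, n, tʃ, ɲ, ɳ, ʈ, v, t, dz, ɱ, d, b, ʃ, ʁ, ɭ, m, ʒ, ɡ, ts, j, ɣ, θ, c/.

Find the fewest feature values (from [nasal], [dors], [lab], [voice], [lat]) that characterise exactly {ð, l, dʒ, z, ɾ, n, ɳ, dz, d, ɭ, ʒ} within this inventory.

The class [+voice], [-labial], [-dorsal] has exactly /ð, l, dʒ, z, ɾ, n, ɳ, dz, d, ɭ, ʒ/ as its extension in this inventory. No smaller conjunction from the listed features achieves this: [-labial, -dorsal] alone would also admit /tʃ, ʈ, t, ʃ, …/; [+voice, -dorsal] alone would also admit /β, v, ɱ, b, …/; [+voice, -labial] alone would also admit /ɲ, ʁ, ɡ, j, …/; and checking the remaining two-feature bundles turns up none with this extension.

[+voice, -lab, -dors]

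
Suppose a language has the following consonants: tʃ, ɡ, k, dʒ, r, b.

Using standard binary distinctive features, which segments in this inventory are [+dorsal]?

ɡ, k

The [+dorsal] segments here are /ɡ, k/; the remaining /tʃ, dʒ, r, b/ are [-dorsal].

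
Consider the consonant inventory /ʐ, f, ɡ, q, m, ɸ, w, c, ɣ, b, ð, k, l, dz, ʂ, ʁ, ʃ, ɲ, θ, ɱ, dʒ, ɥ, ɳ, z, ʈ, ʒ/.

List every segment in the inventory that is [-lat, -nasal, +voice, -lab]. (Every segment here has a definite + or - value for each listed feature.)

ʐ, ɡ, ɣ, ð, dz, ʁ, dʒ, z, ʒ

The [-lateral] segments are /ʐ, f, ɡ, q, m, ɸ, w, c, ɣ, b, ð, k, dz, ʂ, ʁ, ʃ, ɲ, θ, ɱ, dʒ, ɥ, ɳ, z, ʈ, ʒ/.
Among these, [-nasal] gives /ʐ, f, ɡ, q, ɸ, w, c, ɣ, b, ð, k, dz, ʂ, ʁ, ʃ, θ, dʒ, ɥ, z, ʈ, ʒ/.
Then [+voice] gives /ʐ, ɡ, w, ɣ, b, ð, dz, ʁ, dʒ, ɥ, z, ʒ/.
Then [-labial] leaves /ʐ, ɡ, ɣ, ð, dz, ʁ, dʒ, z, ʒ/.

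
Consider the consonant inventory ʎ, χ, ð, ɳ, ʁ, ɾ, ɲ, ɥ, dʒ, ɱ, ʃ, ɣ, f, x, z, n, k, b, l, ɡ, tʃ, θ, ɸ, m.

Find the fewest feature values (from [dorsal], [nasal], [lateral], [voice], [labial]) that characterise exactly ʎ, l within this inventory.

Every target segment is [+lateral] and no other inventory member is, so one feature is enough.

[+lateral]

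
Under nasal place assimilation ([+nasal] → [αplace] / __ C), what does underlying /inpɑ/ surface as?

[impɑ]

The only nasal preceding a consonant is /n/ before /p/. /p/ is [+labial], so /n/ → /m/, giving [impɑ].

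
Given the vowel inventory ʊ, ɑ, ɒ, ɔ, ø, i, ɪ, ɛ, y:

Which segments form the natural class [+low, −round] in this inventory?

ɑ

Eliminate segments failing any feature: /ʊ, ɔ, ø, i, ɪ, ɛ, y/ are [−low]; /ɒ/ is [+round]. The remaining /ɑ/ satisfy [+low], [−round].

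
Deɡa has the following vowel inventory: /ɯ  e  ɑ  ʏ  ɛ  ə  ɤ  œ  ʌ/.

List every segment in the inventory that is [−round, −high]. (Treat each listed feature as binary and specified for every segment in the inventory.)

e, ɑ, ɛ, ə, ɤ, ʌ

Checking each segment against [−round], [−high]: /e/ (mid front unrounded tense vowel), /ɑ/ (low back unrounded vowel), /ɛ/ (mid front unrounded lax vowel), /ə/ (mid central vowel (schwa)), /ɤ/ (mid back unrounded tense vowel), /ʌ/ (mid back unrounded lax vowel) satisfy every feature; every other segment in the inventory fails at least one.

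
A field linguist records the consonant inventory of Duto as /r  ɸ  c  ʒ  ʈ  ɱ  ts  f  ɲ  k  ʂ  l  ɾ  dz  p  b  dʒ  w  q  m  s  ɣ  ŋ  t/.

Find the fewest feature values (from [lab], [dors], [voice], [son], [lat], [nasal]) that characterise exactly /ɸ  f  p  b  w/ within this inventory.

[-nasal, +lab]

Every target segment is [-nasal], [+labial]; each remaining inventory member fails at least one of these. Each conjunct is needed — [+labial] alone would also admit /ɱ, m/; [-nasal] alone would also admit /r, c, ʒ, ʈ, …/ — and no other single listed feature has exactly this extension, so two is the minimum.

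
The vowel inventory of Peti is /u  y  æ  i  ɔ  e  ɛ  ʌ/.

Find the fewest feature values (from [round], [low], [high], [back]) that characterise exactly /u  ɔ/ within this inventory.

[+back, +round]

Every target segment is [+back], [+round]; each remaining inventory member fails at least one of these. Each conjunct is needed — [+round] alone would also admit /y/; [+back] alone would also admit /ʌ/ — and no other single listed feature has exactly this extension, so two is the minimum.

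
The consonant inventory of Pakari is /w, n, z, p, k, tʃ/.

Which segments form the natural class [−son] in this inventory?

z, p, k, tʃ

The [−sonorant] segments here are /z, p, k, tʃ/; the remaining /w, n/ are [+sonorant].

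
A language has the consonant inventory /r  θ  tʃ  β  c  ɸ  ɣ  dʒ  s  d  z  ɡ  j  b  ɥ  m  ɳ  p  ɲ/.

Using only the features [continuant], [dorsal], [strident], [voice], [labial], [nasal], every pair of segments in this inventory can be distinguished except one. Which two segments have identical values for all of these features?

j, ɣ

Both /j/ and /ɣ/ are [+continuant], [+dorsal], [-strident], [+voice], [-labial], [-nasal]. Since the list omits [sonorant] and [back] — which do distinguish the palatal glide from the voiced velar fricative — this pair collapses; all other pairs remain distinct.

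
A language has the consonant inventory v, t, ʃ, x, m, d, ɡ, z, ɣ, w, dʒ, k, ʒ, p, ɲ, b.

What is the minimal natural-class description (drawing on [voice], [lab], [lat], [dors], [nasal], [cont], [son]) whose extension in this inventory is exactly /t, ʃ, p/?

Every target segment is [−voice], [−dorsal]; each remaining inventory member fails at least one of these. Each conjunct is needed — [−dorsal] alone would also admit /v, m, d, z, …/; [−voice] alone would also admit /x, k/ — and no other single listed feature has exactly this extension, so two is the minimum.

[−voice, −dors]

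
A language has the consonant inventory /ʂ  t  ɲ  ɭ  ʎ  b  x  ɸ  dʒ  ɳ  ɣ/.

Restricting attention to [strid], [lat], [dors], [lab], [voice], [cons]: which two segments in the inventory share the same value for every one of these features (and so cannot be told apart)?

Both /ɲ/ and /ɣ/ are [-strident], [-lateral], [+dorsal], [-labial], [+voice], [+consonantal]. Since the list omits [sonorant], [nasal], [continuant] and [back] — which do distinguish the palatal nasal from the voiced velar fricative — this pair collapses; all other pairs remain distinct.

ɲ, ɣ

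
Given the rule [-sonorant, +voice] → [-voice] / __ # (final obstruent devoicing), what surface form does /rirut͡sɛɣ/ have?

[rirut͡sɛx]

Only the final segment /ɣ/ is both word-final and matches the structural description. It is a voiced velar fricative, so [-sonorant, +voice] holds; changing it to [-voice] with all other features held fixed yields /x/ (voiceless velar fricative). No other segment meets both the structural description and the environment, so the output is [rirut͡sɛx].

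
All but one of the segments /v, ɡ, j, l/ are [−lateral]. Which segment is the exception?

/l/ is the alveolar lateral approximant, which is [+lateral]; the rest — /v, j, ɡ/ — are [−lateral].

l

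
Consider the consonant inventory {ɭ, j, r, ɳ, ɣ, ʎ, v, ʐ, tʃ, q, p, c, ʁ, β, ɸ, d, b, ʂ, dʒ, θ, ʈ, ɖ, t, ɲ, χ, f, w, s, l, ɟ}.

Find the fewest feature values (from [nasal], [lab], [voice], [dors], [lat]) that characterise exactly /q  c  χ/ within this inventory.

Every target segment is [-voice], [+dorsal]; each remaining inventory member fails at least one of these. Each conjunct is needed — [+dorsal] alone would also admit /j, ɣ, ʎ, ʁ, …/; [-voice] alone would also admit /tʃ, p, ɸ, ʂ, …/ — and no other single listed feature has exactly this extension, so two is the minimum.

[-voice, +dors]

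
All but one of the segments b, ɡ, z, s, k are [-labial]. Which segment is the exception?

/b/ is the voiced bilabial stop, which is [+labial]; the rest — /s, z, k, ɡ/ — are [-labial].

b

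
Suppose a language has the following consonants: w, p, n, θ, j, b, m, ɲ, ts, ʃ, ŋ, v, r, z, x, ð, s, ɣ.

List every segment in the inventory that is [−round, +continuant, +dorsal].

j, x, ɣ

The [−round] segments are /p, n, θ, j, b, m, ɲ, ts, ʃ, ŋ, v, r, z, x, ð, s, ɣ/.
Then [+continuant] gives /θ, j, ʃ, v, r, z, x, ð, s, ɣ/.
Intersecting with [+dorsal] leaves /j, x, ɣ/.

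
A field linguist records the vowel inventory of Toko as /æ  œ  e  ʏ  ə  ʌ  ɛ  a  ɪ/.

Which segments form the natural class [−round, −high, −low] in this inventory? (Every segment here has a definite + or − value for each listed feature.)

Eliminate segments failing any feature: /æ, a/ are [+low]; /œ, ʏ/ are [+round]; /ɪ/ is [+high]. The remaining /e, ə, ʌ, ɛ/ satisfy [−round], [−high], [−low].

e, ə, ʌ, ɛ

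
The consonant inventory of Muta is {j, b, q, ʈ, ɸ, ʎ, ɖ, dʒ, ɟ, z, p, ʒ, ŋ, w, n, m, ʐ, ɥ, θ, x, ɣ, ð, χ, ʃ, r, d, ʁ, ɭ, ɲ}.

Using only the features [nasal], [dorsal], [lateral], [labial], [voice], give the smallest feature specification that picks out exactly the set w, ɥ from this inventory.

[+labial, +dorsal]

Every target segment is [+labial], [+dorsal]; each remaining inventory member fails at least one of these. Each conjunct is needed — [+dorsal] alone would also admit /j, q, ʎ, ɟ, …/; [+labial] alone would also admit /b, ɸ, p, m/ — and no other single listed feature has exactly this extension, so two is the minimum.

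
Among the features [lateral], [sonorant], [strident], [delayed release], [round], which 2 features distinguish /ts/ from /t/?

[strident], [delayed release]

The two segments share [−lateral], [−sonorant], [−round]. The only features from the list on which they differ: /ts/ is [+strident] while /t/ is [−strident]; /ts/ is [+delayed release] while /t/ is [−delayed release].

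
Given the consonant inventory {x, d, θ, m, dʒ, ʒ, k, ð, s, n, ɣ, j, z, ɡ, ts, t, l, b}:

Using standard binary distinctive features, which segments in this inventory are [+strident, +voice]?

Eliminate segments failing any feature: /x, d, θ, m, k, ð, n, ɣ, j, ɡ, t, l, b/ are [−strident]; /s, ts/ are [−voice]. The remaining /dʒ, ʒ, z/ satisfy [+strident], [+voice].

dʒ, ʒ, z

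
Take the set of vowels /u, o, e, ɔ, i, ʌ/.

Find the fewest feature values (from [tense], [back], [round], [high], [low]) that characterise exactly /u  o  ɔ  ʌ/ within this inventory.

[+back]

Every target segment is [+back] and no other inventory member is, so one feature is enough.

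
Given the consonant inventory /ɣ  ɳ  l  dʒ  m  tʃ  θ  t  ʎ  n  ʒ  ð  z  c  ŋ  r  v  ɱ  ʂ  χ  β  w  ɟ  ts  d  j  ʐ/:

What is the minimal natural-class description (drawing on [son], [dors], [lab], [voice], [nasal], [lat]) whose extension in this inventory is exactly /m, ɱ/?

The class [+nasal], [+labial] has exactly /m, ɱ/ as its extension in this inventory. No smaller conjunction from the listed features achieves this: [+labial] alone would also admit /v, β, w/; [+nasal] alone would also admit /ɳ, n, ŋ/; and checking the remaining single features turns up none with this extension.

[+nasal, +lab]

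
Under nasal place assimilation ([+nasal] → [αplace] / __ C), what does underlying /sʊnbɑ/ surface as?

[sʊmbɑ]

In /sʊnbɑ/, the nasal /n/ precedes /b/, which is [+labial]. The nasal assimilates in place, becoming the [+labial] nasal /m/. The surface form is [sʊmbɑ].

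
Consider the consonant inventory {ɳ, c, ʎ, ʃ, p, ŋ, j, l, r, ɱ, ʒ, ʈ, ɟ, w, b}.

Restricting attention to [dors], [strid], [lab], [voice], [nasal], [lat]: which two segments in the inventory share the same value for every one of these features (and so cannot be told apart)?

On the given features, /ɟ/ and /j/ have an identical profile: [+dorsal], [−strident], [−labial], [+voice], [−nasal], [−lateral]. No other two segments in the inventory coincide on all 6 features. (They do differ in [sonorant] and [continuant], which are not among the given features.)

ɟ, j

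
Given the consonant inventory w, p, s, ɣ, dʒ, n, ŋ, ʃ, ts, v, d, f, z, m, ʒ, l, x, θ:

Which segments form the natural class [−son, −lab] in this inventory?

Checking each segment against [−sonorant], [−labial]: /s/ (voiceless alveolar fricative), /ɣ/ (voiced velar fricative), /dʒ/ (voiced postalveolar affricate), /ʃ/ (voiceless postalveolar fricative), /ts/ (voiceless alveolar affricate), /d/ (voiced alveolar stop), among others, satisfy every feature; every other segment in the inventory fails at least one.

s, ɣ, dʒ, ʃ, ts, d, z, ʒ, x, θ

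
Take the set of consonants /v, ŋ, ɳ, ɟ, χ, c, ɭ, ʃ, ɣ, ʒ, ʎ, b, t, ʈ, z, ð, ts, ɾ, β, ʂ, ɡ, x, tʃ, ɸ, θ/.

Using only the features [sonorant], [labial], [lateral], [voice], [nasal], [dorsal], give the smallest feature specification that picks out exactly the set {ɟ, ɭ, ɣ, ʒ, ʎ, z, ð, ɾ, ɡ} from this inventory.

/ɟ, ɭ, ɣ, ʒ, ʎ, z, ð, ɾ, ɡ/ are all [+voice], [−nasal], [−labial], and no other segment in the inventory matches all three values. Dropping any one of them over-generates: [−nasal, −labial] alone would also admit /χ, c, ʃ, t, …/; [+voice, −labial] alone would also admit /ŋ, ɳ/; [+voice, −nasal] alone would also admit /v, b, β/. No other combination of two listed features picks out exactly this set either, so fewer than three features will not do.

[+voice, −nasal, −labial]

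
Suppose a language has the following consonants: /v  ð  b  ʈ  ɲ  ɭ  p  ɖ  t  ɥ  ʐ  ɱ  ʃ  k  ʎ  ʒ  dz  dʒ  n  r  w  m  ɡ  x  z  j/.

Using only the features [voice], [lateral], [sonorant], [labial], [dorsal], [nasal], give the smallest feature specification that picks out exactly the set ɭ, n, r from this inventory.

[+sonorant, -labial, -dorsal]

Every target segment is [+sonorant], [-labial], [-dorsal]; each remaining inventory member fails at least one of these. Each conjunct is needed — [-labial, -dorsal] alone would also admit /ð, ʈ, ɖ, t, …/; [+sonorant, -dorsal] alone would also admit /ɱ, m/; [+sonorant, -labial] alone would also admit /ɲ, ʎ, j/ — and no other combination of two listed features has exactly this extension, so three is the minimum.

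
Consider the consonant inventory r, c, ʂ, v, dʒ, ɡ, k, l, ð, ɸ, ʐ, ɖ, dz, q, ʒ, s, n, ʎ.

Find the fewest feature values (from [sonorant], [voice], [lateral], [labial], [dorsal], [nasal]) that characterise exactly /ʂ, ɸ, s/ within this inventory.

/ʂ, ɸ, s/ are all [−voice], [−dorsal], and no other segment in the inventory matches both values. Dropping any one of them over-generates: [−dorsal] alone would also admit /r, v, dʒ, l, …/; [−voice] alone would also admit /c, k, q/. No other single listed feature picks out exactly this set either, so fewer than two features will not do.

[−voice, −dorsal]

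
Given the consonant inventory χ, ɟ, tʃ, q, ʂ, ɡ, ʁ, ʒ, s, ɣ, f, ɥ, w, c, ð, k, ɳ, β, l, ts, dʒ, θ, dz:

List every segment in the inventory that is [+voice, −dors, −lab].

ʒ, ð, ɳ, l, dʒ, dz

The [+voice] segments are /ɟ, ɡ, ʁ, ʒ, ɣ, ɥ, w, ð, ɳ, β, l, dʒ, dz/.
Then [−dorsal] gives /ʒ, ð, ɳ, β, l, dʒ, dz/.
Among these, [−labial] leaves /ʒ, ð, ɳ, l, dʒ, dz/.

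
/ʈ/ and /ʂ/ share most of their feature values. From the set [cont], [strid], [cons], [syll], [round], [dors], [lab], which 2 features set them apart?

[continuant], [strident]

The two segments share [+consonantal], [-syllabic], [-round], [-dorsal], [-labial]. The only features from the list on which they differ: /ʈ/ is [-continuant] while /ʂ/ is [+continuant]; /ʈ/ is [-strident] while /ʂ/ is [+strident].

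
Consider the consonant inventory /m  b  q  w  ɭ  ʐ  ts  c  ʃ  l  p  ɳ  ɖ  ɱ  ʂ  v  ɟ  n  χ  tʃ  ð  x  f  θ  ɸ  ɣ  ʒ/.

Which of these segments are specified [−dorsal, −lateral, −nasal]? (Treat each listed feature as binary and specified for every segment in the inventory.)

b, ʐ, ts, ʃ, p, ɖ, ʂ, v, tʃ, ð, f, θ, ɸ, ʒ

Eliminate segments failing any feature: /m, ɳ, ɱ, n/ are [+nasal]; /q, w, c, ɟ, χ, x, ɣ/ are [+dorsal]; /ɭ, l/ are [+lateral]. The remaining /b, ʐ, ts, ʃ, p, ɖ, ʂ, v, tʃ, ð, f, θ, ɸ, ʒ/ satisfy [−dorsal], [−lateral], [−nasal].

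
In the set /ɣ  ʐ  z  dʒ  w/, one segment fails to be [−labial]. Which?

Every segment except /w/ is [−labial]. /w/ (labial-velar glide) is [+labial], so it is the exception.

w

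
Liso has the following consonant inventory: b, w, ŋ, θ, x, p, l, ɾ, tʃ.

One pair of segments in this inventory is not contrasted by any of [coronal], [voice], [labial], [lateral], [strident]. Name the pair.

Both /w/ and /b/ are [−coronal], [+voice], [+labial], [−lateral], [−strident]. Since the list omits [sonorant], [continuant], [round] and [dorsal] — which do distinguish the labial-velar glide from the voiced bilabial stop — this pair collapses; all other pairs remain distinct.

w, b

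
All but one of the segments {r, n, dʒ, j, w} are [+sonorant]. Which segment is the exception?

/dʒ/ is the voiced postalveolar affricate, which is [−sonorant]; the rest — /j, n, w, r/ — are [+sonorant].

dʒ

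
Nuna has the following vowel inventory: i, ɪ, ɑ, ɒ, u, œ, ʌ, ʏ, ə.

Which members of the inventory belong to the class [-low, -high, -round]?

Eliminate segments failing any feature: /i, ɪ, u, ʏ/ are [+high]; /ɑ, ɒ/ are [+low]; /œ/ is [+round]. The remaining /ʌ, ə/ satisfy [-low], [-high], [-round].

ʌ, ə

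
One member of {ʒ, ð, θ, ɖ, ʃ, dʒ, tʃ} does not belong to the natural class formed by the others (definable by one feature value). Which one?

/θ, dʒ, ʃ, ʒ, tʃ, ð/ are all [+distributed], but /ɖ/ (voiced retroflex stop) is [-distributed]. No other single segment can be removed to leave a set sharing one feature value that the removed segment lacks, so /ɖ/ is the odd one out.

ɖ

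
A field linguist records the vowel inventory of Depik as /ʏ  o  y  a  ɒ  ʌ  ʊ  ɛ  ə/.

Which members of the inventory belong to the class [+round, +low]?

Checking each segment against [+round], [+low]: /ɒ/ (low back rounded vowel) satisfies every feature; every other segment in the inventory fails at least one.

ɒ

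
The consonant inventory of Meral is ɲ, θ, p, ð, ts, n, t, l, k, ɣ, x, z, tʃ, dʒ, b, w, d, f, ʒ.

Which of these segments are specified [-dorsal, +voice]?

ð, n, l, z, dʒ, b, d, ʒ

Eliminate segments failing any feature: /ɲ, k, ɣ, x, w/ are [+dorsal]; /θ, p, ts, t, tʃ, f/ are [-voice]. The remaining /ð, n, l, z, dʒ, b, d, ʒ/ satisfy [-dorsal], [+voice].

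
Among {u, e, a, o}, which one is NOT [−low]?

a

/u, o, e/ are all [−low]; /a/ (low unrounded vowel) is [+low].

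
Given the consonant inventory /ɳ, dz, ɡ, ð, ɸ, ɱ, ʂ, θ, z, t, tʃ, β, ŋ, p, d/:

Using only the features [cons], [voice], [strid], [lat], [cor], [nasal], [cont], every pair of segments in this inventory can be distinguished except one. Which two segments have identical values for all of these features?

/ŋ/ (velar nasal) and /ɱ/ (labiodental nasal) are both [+consonantal], [+voice], [-strident], [-lateral], [-coronal], [+nasal], [-continuant], so none of the listed features separates them. (They do differ in [labial] and [dorsal], which are not among the given features.) Every other pair in the inventory differs on at least one listed feature.

ŋ, ɱ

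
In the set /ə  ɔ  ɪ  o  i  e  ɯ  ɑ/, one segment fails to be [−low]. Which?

/ə, ɯ, o, i, ɔ, ɪ, e/ are all [−low]; /ɑ/ (low back unrounded vowel) is [+low].

ɑ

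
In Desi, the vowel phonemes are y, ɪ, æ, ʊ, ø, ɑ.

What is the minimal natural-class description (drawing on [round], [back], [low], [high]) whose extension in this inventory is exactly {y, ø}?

/y, ø/ are all [−back], [+round], and no other segment in the inventory matches both values. Dropping any one of them over-generates: [+round] alone would also admit /ʊ/; [−back] alone would also admit /ɪ, æ/. No other single listed feature picks out exactly this set either, so fewer than two features will not do.

[−back, +round]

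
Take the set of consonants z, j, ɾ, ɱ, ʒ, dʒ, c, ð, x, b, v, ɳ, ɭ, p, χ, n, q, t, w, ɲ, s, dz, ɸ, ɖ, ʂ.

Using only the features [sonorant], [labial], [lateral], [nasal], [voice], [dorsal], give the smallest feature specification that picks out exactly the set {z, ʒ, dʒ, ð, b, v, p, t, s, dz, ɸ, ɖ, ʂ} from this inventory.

The class [-sonorant], [-dorsal] has exactly /z, ʒ, dʒ, ð, b, v, p, t, s, dz, ɸ, ɖ, ʂ/ as its extension in this inventory. No smaller conjunction from the listed features achieves this: [-dorsal] alone would also admit /ɾ, ɱ, ɳ, ɭ, …/; [-sonorant] alone would also admit /c, x, χ, q/; and checking the remaining single features turns up none with this extension.

[-sonorant, -dorsal]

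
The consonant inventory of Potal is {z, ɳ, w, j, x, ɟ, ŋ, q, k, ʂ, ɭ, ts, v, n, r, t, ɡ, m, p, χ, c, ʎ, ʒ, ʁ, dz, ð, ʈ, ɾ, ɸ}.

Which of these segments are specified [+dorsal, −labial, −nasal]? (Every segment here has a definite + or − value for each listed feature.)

j, x, ɟ, q, k, ɡ, χ, c, ʎ, ʁ

Eliminate segments failing any feature: /z, ɳ, ʂ, ɭ, ts, v, n, r, t, m, p, ʒ, dz, ð, ʈ, ɾ, ɸ/ are [−dorsal]; /w/ is [+labial]; /ŋ/ is [+nasal]. The remaining /j, x, ɟ, q, k, ɡ, χ, c, ʎ, ʁ/ satisfy [+dorsal], [−labial], [−nasal].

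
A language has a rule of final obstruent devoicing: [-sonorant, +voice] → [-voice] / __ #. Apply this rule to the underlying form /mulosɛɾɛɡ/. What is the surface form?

Only the final segment /ɡ/ is both word-final and matches the structural description. It is a voiced velar stop, so [-sonorant, +voice] holds; changing it to [-voice] with all other features held fixed yields /k/ (voiceless velar stop). No other segment meets both the structural description and the environment, so the output is [mulosɛɾɛk].

[mulosɛɾɛk]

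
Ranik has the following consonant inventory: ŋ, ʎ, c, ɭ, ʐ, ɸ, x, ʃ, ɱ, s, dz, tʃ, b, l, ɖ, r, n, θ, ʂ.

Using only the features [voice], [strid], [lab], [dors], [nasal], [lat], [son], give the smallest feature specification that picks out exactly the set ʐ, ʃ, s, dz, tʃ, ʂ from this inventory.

The target set is precisely the extension of [+strident] in this inventory.

[+strid]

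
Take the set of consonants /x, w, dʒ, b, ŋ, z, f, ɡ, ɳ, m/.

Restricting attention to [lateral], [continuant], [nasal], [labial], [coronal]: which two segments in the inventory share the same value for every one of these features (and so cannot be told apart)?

/w/ (labial-velar glide) and /f/ (voiceless labiodental fricative) are both [-lateral], [+continuant], [-nasal], [+labial], [-coronal], so none of the listed features separates them. (They do differ in [sonorant], [voice], [round] and [dorsal], which are not among the given features.) Every other pair in the inventory differs on at least one listed feature.

w, f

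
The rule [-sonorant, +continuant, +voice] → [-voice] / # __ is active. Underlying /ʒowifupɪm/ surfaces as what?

Only the initial segment /ʒ/ is both word-initial and matches the structural description. It is a voiced postalveolar fricative, so [-sonorant, +continuant, +voice] holds; changing it to [-voice] with all other features held fixed yields /ʃ/ (voiceless postalveolar fricative). No other segment meets both the structural description and the environment, so the output is [ʃowifupɪm].

[ʃowifupɪm]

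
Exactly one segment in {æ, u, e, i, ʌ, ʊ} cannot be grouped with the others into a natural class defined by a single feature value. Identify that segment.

/ʌ, ʊ, e, i, u/ are all [-low], but /æ/ (low front unrounded vowel) is [+low]. No other single segment can be removed to leave a set sharing one feature value that the removed segment lacks, so /æ/ is the odd one out.

æ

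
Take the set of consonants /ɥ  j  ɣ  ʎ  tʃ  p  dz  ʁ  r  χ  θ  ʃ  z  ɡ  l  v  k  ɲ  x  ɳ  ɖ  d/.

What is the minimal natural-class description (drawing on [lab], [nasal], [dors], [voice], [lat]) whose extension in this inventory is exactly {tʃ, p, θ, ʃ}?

/tʃ, p, θ, ʃ/ are all [-voice], [-dorsal], and no other segment in the inventory matches both values. Dropping any one of them over-generates: [-dorsal] alone would also admit /dz, r, z, l, …/; [-voice] alone would also admit /χ, k, x/. No other single listed feature picks out exactly this set either, so fewer than two features will not do.

[-voice, -dors]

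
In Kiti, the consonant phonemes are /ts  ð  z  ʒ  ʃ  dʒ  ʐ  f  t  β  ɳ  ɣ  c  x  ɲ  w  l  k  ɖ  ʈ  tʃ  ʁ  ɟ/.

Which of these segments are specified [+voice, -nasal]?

ð, z, ʒ, dʒ, ʐ, β, ɣ, w, l, ɖ, ʁ, ɟ

Checking each segment against [+voice], [-nasal]: /ð/ (voiced dental fricative), /z/ (voiced alveolar fricative), /ʒ/ (voiced postalveolar fricative), /dʒ/ (voiced postalveolar affricate), /ʐ/ (voiced retroflex fricative), /β/ (voiced bilabial fricative), among others, satisfy every feature; every other segment in the inventory fails at least one.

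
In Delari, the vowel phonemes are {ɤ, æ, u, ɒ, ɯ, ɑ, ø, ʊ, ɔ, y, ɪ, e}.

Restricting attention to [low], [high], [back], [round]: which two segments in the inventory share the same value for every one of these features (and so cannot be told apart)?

Both /ʊ/ and /u/ are [−low], [+high], [+back], [+round]. Since the list omits [tense] — which does distinguish the high back rounded lax vowel from the high back rounded tense vowel — this pair collapses; all other pairs remain distinct.

ʊ, u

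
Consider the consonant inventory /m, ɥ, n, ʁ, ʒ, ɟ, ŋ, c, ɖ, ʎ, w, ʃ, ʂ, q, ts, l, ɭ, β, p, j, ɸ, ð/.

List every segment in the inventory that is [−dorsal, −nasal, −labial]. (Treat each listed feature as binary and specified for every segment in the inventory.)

ʒ, ɖ, ʃ, ʂ, ts, l, ɭ, ð

Eliminate segments failing any feature: /m, n/ are [+nasal]; /ɥ, ʁ, ɟ, ŋ, c, ʎ, w, q, j/ are [+dorsal]; /β, p, ɸ/ are [+labial]. The remaining /ʒ, ɖ, ʃ, ʂ, ts, l, ɭ, ð/ satisfy [−dorsal], [−nasal], [−labial].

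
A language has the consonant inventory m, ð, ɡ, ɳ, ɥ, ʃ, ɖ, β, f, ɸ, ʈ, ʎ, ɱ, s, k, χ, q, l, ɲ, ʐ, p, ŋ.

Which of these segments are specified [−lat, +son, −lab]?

ɳ, ɲ, ŋ

Checking each segment against [−lateral], [+sonorant], [−labial]: /ɳ/ (retroflex nasal), /ɲ/ (palatal nasal), /ŋ/ (velar nasal) satisfy every feature; every other segment in the inventory fails at least one.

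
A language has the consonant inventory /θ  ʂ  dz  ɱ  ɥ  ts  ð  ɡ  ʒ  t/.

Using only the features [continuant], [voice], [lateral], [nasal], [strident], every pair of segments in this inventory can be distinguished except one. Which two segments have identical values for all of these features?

/ð/ (voiced dental fricative) and /ɥ/ (labial-palatal glide) are both [+continuant], [+voice], [-lateral], [-nasal], [-strident], so none of the listed features separates them. (They do differ in [sonorant], [labial], [round] and [dorsal], which are not among the given features.) Every other pair in the inventory differs on at least one listed feature.

ð, ɥ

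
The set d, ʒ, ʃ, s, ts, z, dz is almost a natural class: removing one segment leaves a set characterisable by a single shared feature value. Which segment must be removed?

d

[strident] groups all but one: /z, dz, ʃ, ts, s, ʒ/ share [+strident] while /d/ (voiced alveolar stop) alone is [−strident]. Removing any other segment would not leave a single-feature class that excludes it.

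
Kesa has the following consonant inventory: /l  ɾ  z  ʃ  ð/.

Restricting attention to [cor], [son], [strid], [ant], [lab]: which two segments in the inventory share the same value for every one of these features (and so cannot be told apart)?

Both /l/ and /ɾ/ are [+coronal], [+sonorant], [-strident], [+anterior], [-labial]. Since the list omits [lateral] — which does distinguish the alveolar lateral approximant from the alveolar tap — this pair collapses; all other pairs remain distinct.

l, ɾ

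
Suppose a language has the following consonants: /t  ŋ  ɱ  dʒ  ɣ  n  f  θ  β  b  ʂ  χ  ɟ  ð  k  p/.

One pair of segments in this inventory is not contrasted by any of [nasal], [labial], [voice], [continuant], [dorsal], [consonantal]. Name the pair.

θ, ʂ

On the given features, /θ/ and /ʂ/ have an identical profile: [−nasal], [−labial], [−voice], [+continuant], [−dorsal], [+consonantal]. No other two segments in the inventory coincide on all 6 features. (They do differ in [strident], [anterior] and [distributed], which are not among the given features.)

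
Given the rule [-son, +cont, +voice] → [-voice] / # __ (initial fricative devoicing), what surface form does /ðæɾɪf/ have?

[θæɾɪf]

The only segment in the rule's environment that also matches [-son, +cont, +voice] is /ð/. Applying [-voice] turns the voiced dental fricative into /θ/ (voiceless dental fricative), giving [θæɾɪf].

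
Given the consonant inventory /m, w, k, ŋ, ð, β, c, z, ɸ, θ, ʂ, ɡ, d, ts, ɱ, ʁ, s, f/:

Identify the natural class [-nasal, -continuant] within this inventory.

k, c, ɡ, d, ts

Checking each segment against [-nasal], [-continuant]: /k/ (voiceless velar stop), /c/ (voiceless palatal stop), /ɡ/ (voiced velar stop), /d/ (voiced alveolar stop), /ts/ (voiceless alveolar affricate) satisfy every feature; every other segment in the inventory fails at least one.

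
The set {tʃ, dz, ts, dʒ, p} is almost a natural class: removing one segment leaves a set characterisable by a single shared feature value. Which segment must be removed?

p

[delayed release] (equivalently [strident], [labial], [coronal]) groups all but one: /dz, tʃ, ts, dʒ/ share [+delayed release] while /p/ (voiceless bilabial stop) alone is [−delayed release]. Removing any other segment would not leave a single-feature class that excludes it.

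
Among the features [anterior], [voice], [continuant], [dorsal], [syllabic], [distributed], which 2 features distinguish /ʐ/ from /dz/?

[continuant], [anterior]

The two segments share [+voice], [−dorsal], [−syllabic], [−distributed]. The only features from the list on which they differ: /ʐ/ is [+continuant] while /dz/ is [−continuant]; /ʐ/ is [−anterior] while /dz/ is [+anterior].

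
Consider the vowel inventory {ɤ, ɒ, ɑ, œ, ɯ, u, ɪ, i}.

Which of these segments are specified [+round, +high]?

Among the inventory, the [+round] segments are /ɒ, œ, u/.
Among these, [+high] leaves /u/.

u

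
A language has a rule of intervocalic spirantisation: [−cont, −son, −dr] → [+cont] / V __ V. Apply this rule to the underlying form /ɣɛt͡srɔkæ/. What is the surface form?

[ɣɛt͡srɔxæ]

/k/ satisfies [−cont, −son, −dr] and sits in V __ V. The [+continuant] counterpart of the voiceless velar stop is /x/. Other segments in /ɣɛt͡srɔkæ/ either fail the structural description or are not in the environment, so the surface form is [ɣɛt͡srɔxæ].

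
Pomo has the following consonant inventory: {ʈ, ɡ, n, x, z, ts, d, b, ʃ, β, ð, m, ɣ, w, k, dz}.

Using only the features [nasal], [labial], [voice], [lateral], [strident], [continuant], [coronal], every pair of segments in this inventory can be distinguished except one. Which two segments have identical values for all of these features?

w, β

On the given features, /w/ and /β/ have an identical profile: [-nasal], [+labial], [+voice], [-lateral], [-strident], [+continuant], [-coronal]. No other two segments in the inventory coincide on all 7 features. (They do differ in [sonorant], [round] and [dorsal], which are not among the given features.)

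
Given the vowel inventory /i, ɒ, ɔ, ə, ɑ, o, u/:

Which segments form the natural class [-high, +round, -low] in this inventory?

Eliminate segments failing any feature: /i, u/ are [+high]; /ɒ/ is [+low]; /ə, ɑ/ are [-round]. The remaining /ɔ, o/ satisfy [-high], [+round], [-low].

ɔ, o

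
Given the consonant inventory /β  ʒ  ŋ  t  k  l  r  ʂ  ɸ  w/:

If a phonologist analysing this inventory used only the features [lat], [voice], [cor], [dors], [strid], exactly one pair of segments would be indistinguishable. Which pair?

Both /ŋ/ and /w/ are [−lateral], [+voice], [−coronal], [+dorsal], [−strident]. Since the list omits [nasal], [continuant], [labial] and [round] — which do distinguish the velar nasal from the labial-velar glide — this pair collapses; all other pairs remain distinct.

ŋ, w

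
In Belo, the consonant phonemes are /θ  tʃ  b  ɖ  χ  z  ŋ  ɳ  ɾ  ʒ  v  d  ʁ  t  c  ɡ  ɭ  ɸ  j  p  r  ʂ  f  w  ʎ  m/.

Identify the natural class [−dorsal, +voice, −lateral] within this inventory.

b, ɖ, z, ɳ, ɾ, ʒ, v, d, r, m

First, the [−dorsal] segments are /θ, tʃ, b, ɖ, z, ɳ, ɾ, ʒ, v, d, t, ɭ, ɸ, p, r, ʂ, f, m/.
Of those, [+voice] gives /b, ɖ, z, ɳ, ɾ, ʒ, v, d, ɭ, r, m/.
Among these, [−lateral] leaves /b, ɖ, z, ɳ, ɾ, ʒ, v, d, r, m/.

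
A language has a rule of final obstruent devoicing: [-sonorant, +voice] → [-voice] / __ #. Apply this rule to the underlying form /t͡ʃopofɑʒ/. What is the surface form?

[t͡ʃopofɑʃ]

/ʒ/ satisfies [-sonorant, +voice] and sits in __ #. The [-voice] counterpart of the voiced postalveolar fricative is /ʃ/. Other segments in /t͡ʃopofɑʒ/ either fail the structural description or are not in the environment, so the surface form is [t͡ʃopofɑʃ].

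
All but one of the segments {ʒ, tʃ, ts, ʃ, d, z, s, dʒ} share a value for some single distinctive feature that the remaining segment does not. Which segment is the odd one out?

d

/dʒ, z, ʃ, s, ʒ, ts, tʃ/ are all [+strident], but /d/ (voiced alveolar stop) is [-strident]. No other single segment can be removed to leave a set sharing one feature value that the removed segment lacks, so /d/ is the odd one out.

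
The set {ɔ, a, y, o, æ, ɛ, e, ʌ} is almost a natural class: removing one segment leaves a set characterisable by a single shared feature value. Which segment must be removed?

The remaining segments after removing /y/ share [−high]; /y/ (high front rounded tense vowel) is [+high]. For every other candidate removal, the leftover set fails to share any single feature value that the removed segment lacks.

y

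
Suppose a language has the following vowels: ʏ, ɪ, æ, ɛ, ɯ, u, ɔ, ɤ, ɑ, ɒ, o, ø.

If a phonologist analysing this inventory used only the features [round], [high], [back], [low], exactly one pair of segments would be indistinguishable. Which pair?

/o/ (mid back rounded tense vowel) and /ɔ/ (mid back rounded lax vowel) are both [+round], [−high], [+back], [−low], so none of the listed features separates them. (They do differ in [tense], which is not among the given features.) Every other pair in the inventory differs on at least one listed feature.

o, ɔ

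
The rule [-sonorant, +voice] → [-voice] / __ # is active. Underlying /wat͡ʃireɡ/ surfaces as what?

Only the final segment /ɡ/ is both word-final and matches the structural description. It is a voiced velar stop, so [-sonorant, +voice] holds; changing it to [-voice] with all other features held fixed yields /k/ (voiceless velar stop). No other segment meets both the structural description and the environment, so the output is [wat͡ʃirek].

[wat͡ʃirek]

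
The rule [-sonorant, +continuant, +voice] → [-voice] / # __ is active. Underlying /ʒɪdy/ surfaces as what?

[ʃɪdy]

/ʒ/ satisfies [-sonorant, +continuant, +voice] and sits in # __. The [-voice] counterpart of the voiced postalveolar fricative is /ʃ/. Other segments in /ʒɪdy/ either fail the structural description or are not in the environment, so the surface form is [ʃɪdy].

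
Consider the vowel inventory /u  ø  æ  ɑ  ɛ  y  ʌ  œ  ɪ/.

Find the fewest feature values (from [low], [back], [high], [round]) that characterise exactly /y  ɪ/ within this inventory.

The class [+high], [-back] has exactly /y, ɪ/ as its extension in this inventory. No smaller conjunction from the listed features achieves this: [-back] alone would also admit /ø, æ, ɛ, œ/; [+high] alone would also admit /u/; and checking the remaining single features turns up none with this extension.

[+high, -back]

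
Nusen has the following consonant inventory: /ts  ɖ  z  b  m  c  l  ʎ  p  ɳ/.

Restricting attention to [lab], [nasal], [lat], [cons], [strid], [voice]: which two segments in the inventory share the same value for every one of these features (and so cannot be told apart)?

l, ʎ

/l/ (alveolar lateral approximant) and /ʎ/ (palatal lateral approximant) are both [-labial], [-nasal], [+lateral], [+consonantal], [-strident], [+voice], so none of the listed features separates them. (They do differ in [dorsal], which is not among the given features.) Every other pair in the inventory differs on at least one listed feature.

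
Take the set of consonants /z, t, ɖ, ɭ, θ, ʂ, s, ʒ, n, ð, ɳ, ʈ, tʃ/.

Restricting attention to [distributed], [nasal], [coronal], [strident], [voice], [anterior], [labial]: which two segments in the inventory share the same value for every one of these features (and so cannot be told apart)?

/ɖ/ (voiced retroflex stop) and /ɭ/ (retroflex lateral approximant) are both [−distributed], [−nasal], [+coronal], [−strident], [+voice], [−anterior], [−labial], so none of the listed features separates them. (They do differ in [sonorant] and [lateral], which are not among the given features.) Every other pair in the inventory differs on at least one listed feature.

ɖ, ɭ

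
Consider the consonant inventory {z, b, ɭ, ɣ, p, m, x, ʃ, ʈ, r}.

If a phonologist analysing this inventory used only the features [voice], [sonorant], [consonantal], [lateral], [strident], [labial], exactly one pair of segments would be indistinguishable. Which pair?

/ʈ/ (voiceless retroflex stop) and /x/ (voiceless velar fricative) are both [-voice], [-sonorant], [+consonantal], [-lateral], [-strident], [-labial], so none of the listed features separates them. (They do differ in [continuant], [coronal] and [dorsal], which are not among the given features.) Every other pair in the inventory differs on at least one listed feature.

ʈ, x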